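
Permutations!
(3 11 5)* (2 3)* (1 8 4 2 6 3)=[0, 8, 1, 11, 2, 6, 3, 7, 4, 9, 10, 5]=(1 8 4 2)(3 11 5 6)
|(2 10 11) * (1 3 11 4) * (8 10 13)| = 8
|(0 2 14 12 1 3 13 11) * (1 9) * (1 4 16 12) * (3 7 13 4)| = 35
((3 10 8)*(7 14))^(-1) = ((3 10 8)(7 14))^(-1) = (3 8 10)(7 14)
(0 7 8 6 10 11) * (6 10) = [7, 1, 2, 3, 4, 5, 6, 8, 10, 9, 11, 0] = (0 7 8 10 11)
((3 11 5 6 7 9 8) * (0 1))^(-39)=(0 1)(3 6 8 5 9 11 7)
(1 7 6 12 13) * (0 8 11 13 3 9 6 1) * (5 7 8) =(0 5 7 1 8 11 13)(3 9 6 12) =[5, 8, 2, 9, 4, 7, 12, 1, 11, 6, 10, 13, 3, 0]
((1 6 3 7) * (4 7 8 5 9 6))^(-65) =(9)(1 4 7)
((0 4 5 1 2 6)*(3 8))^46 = (8)(0 2 5)(1 4 6)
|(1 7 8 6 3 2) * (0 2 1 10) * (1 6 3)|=15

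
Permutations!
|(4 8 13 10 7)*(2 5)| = 10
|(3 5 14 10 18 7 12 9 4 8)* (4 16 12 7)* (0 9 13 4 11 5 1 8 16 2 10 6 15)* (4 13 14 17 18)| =|(0 9 2 10 4 16 12 14 6 15)(1 8 3)(5 17 18 11)| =60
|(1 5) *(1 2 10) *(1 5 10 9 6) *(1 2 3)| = 12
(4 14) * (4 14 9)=[0, 1, 2, 3, 9, 5, 6, 7, 8, 4, 10, 11, 12, 13, 14]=(14)(4 9)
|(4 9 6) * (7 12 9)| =|(4 7 12 9 6)| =5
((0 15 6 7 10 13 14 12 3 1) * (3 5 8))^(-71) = ((0 15 6 7 10 13 14 12 5 8 3 1))^(-71) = (0 15 6 7 10 13 14 12 5 8 3 1)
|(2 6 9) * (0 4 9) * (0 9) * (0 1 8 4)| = |(1 8 4)(2 6 9)| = 3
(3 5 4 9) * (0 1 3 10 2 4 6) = [1, 3, 4, 5, 9, 6, 0, 7, 8, 10, 2] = (0 1 3 5 6)(2 4 9 10)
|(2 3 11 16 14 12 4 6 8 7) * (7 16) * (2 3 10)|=6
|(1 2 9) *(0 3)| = 6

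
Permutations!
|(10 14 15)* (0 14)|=|(0 14 15 10)|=4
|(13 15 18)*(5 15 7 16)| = |(5 15 18 13 7 16)| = 6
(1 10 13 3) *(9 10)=(1 9 10 13 3)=[0, 9, 2, 1, 4, 5, 6, 7, 8, 10, 13, 11, 12, 3]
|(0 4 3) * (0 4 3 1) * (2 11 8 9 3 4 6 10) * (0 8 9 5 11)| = 11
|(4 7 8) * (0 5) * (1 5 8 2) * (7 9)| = 8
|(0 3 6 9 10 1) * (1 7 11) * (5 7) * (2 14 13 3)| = |(0 2 14 13 3 6 9 10 5 7 11 1)| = 12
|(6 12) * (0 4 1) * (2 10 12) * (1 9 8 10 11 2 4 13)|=|(0 13 1)(2 11)(4 9 8 10 12 6)|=6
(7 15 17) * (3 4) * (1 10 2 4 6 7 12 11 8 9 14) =(1 10 2 4 3 6 7 15 17 12 11 8 9 14) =[0, 10, 4, 6, 3, 5, 7, 15, 9, 14, 2, 8, 11, 13, 1, 17, 16, 12]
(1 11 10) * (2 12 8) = (1 11 10)(2 12 8) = [0, 11, 12, 3, 4, 5, 6, 7, 2, 9, 1, 10, 8]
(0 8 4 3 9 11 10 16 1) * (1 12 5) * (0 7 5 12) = (0 8 4 3 9 11 10 16)(1 7 5) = [8, 7, 2, 9, 3, 1, 6, 5, 4, 11, 16, 10, 12, 13, 14, 15, 0]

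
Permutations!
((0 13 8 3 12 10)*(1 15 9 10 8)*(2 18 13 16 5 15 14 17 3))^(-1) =((0 16 5 15 9 10)(1 14 17 3 12 8 2 18 13))^(-1) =(0 10 9 15 5 16)(1 13 18 2 8 12 3 17 14)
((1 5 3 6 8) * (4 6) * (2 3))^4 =(1 4 5 6 2 8 3)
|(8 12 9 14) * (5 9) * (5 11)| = |(5 9 14 8 12 11)| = 6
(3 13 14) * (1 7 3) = (1 7 3 13 14) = [0, 7, 2, 13, 4, 5, 6, 3, 8, 9, 10, 11, 12, 14, 1]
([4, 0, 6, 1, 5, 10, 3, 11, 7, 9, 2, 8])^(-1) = [1, 3, 10, 6, 0, 4, 2, 8, 11, 9, 5, 7]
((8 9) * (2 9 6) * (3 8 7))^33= ((2 9 7 3 8 6))^33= (2 3)(6 7)(8 9)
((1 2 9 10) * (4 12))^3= ((1 2 9 10)(4 12))^3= (1 10 9 2)(4 12)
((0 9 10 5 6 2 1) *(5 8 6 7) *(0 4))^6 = ((0 9 10 8 6 2 1 4)(5 7))^6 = (0 1 6 10)(2 8 9 4)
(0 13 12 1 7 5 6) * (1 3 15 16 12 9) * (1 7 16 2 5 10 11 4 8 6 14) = (0 13 9 7 10 11 4 8 6)(1 16 12 3 15 2 5 14) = [13, 16, 5, 15, 8, 14, 0, 10, 6, 7, 11, 4, 3, 9, 1, 2, 12]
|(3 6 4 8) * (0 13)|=|(0 13)(3 6 4 8)|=4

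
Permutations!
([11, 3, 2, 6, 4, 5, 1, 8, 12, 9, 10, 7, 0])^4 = [12, 3, 2, 6, 4, 5, 1, 11, 7, 9, 10, 0, 8]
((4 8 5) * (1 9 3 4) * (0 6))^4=(1 8 3)(4 9 5)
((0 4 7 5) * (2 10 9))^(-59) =((0 4 7 5)(2 10 9))^(-59) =(0 4 7 5)(2 10 9)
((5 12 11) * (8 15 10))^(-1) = (5 11 12)(8 10 15)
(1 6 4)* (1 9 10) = (1 6 4 9 10) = [0, 6, 2, 3, 9, 5, 4, 7, 8, 10, 1]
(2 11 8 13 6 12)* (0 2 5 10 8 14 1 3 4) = (0 2 11 14 1 3 4)(5 10 8 13 6 12) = [2, 3, 11, 4, 0, 10, 12, 7, 13, 9, 8, 14, 5, 6, 1]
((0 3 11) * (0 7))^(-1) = (0 7 11 3)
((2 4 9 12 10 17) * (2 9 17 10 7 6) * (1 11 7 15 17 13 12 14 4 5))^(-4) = ((1 11 7 6 2 5)(4 13 12 15 17 9 14))^(-4) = (1 7 2)(4 15 14 12 9 13 17)(5 11 6)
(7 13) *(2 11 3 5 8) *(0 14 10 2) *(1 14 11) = [11, 14, 1, 5, 4, 8, 6, 13, 0, 9, 2, 3, 12, 7, 10] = (0 11 3 5 8)(1 14 10 2)(7 13)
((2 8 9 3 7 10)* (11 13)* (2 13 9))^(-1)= (2 8)(3 9 11 13 10 7)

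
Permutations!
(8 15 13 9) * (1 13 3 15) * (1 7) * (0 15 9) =[15, 13, 2, 9, 4, 5, 6, 1, 7, 8, 10, 11, 12, 0, 14, 3] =(0 15 3 9 8 7 1 13)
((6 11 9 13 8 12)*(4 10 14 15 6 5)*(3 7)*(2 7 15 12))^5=(2 11 7 9 3 13 15 8 6)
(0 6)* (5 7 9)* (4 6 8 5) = [8, 1, 2, 3, 6, 7, 0, 9, 5, 4] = (0 8 5 7 9 4 6)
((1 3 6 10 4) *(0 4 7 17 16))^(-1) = ((0 4 1 3 6 10 7 17 16))^(-1) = (0 16 17 7 10 6 3 1 4)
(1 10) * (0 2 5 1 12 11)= (0 2 5 1 10 12 11)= [2, 10, 5, 3, 4, 1, 6, 7, 8, 9, 12, 0, 11]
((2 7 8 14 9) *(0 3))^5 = ((0 3)(2 7 8 14 9))^5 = (14)(0 3)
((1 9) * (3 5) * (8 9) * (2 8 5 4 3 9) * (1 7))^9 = (1 5 9 7)(2 8)(3 4)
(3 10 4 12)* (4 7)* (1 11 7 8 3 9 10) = [0, 11, 2, 1, 12, 5, 6, 4, 3, 10, 8, 7, 9] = (1 11 7 4 12 9 10 8 3)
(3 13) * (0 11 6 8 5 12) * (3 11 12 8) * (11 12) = [11, 1, 2, 13, 4, 8, 3, 7, 5, 9, 10, 6, 0, 12] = (0 11 6 3 13 12)(5 8)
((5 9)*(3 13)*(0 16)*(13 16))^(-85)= ((0 13 3 16)(5 9))^(-85)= (0 16 3 13)(5 9)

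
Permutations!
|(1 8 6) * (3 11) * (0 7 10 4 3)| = 6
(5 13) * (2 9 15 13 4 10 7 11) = [0, 1, 9, 3, 10, 4, 6, 11, 8, 15, 7, 2, 12, 5, 14, 13] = (2 9 15 13 5 4 10 7 11)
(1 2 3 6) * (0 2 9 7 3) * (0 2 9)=(0 9 7 3 6 1)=[9, 0, 2, 6, 4, 5, 1, 3, 8, 7]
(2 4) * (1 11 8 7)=(1 11 8 7)(2 4)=[0, 11, 4, 3, 2, 5, 6, 1, 7, 9, 10, 8]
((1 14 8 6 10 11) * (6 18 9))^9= (1 14 8 18 9 6 10 11)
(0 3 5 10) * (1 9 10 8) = (0 3 5 8 1 9 10) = [3, 9, 2, 5, 4, 8, 6, 7, 1, 10, 0]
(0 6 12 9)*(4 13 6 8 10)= [8, 1, 2, 3, 13, 5, 12, 7, 10, 0, 4, 11, 9, 6]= (0 8 10 4 13 6 12 9)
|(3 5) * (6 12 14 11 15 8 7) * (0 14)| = |(0 14 11 15 8 7 6 12)(3 5)| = 8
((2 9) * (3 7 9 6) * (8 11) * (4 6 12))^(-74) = (2 6 9 4 7 12 3)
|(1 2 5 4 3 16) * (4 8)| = |(1 2 5 8 4 3 16)| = 7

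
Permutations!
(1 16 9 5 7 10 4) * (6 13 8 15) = [0, 16, 2, 3, 1, 7, 13, 10, 15, 5, 4, 11, 12, 8, 14, 6, 9] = (1 16 9 5 7 10 4)(6 13 8 15)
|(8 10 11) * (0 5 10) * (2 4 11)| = 7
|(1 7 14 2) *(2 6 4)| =6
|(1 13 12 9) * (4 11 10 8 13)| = 8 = |(1 4 11 10 8 13 12 9)|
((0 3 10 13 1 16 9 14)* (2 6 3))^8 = ((0 2 6 3 10 13 1 16 9 14))^8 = (0 9 1 10 6)(2 14 16 13 3)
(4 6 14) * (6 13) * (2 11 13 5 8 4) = (2 11 13 6 14)(4 5 8) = [0, 1, 11, 3, 5, 8, 14, 7, 4, 9, 10, 13, 12, 6, 2]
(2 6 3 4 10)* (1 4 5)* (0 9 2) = (0 9 2 6 3 5 1 4 10) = [9, 4, 6, 5, 10, 1, 3, 7, 8, 2, 0]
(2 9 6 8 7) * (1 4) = (1 4)(2 9 6 8 7) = [0, 4, 9, 3, 1, 5, 8, 2, 7, 6]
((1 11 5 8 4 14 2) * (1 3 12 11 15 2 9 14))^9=((1 15 2 3 12 11 5 8 4)(9 14))^9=(15)(9 14)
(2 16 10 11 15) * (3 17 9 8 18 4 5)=(2 16 10 11 15)(3 17 9 8 18 4 5)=[0, 1, 16, 17, 5, 3, 6, 7, 18, 8, 11, 15, 12, 13, 14, 2, 10, 9, 4]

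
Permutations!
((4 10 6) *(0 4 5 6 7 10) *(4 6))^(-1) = ((0 6 5 4)(7 10))^(-1) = (0 4 5 6)(7 10)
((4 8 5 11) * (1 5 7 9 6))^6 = (1 9 8 11)(4 5 6 7) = ((1 5 11 4 8 7 9 6))^6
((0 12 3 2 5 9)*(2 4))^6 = ((0 12 3 4 2 5 9))^6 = (0 9 5 2 4 3 12)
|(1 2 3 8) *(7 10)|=4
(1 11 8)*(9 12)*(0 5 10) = [5, 11, 2, 3, 4, 10, 6, 7, 1, 12, 0, 8, 9] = (0 5 10)(1 11 8)(9 12)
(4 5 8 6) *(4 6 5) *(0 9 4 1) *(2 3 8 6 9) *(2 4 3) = (0 4 1)(3 8 5 6 9) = [4, 0, 2, 8, 1, 6, 9, 7, 5, 3]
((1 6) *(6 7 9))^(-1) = ((1 7 9 6))^(-1) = (1 6 9 7)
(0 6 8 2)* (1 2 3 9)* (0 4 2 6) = [0, 6, 4, 9, 2, 5, 8, 7, 3, 1] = (1 6 8 3 9)(2 4)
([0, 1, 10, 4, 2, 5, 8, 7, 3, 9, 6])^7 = (2 10 6 8 3 4)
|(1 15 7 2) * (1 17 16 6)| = |(1 15 7 2 17 16 6)| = 7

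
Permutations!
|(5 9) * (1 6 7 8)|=4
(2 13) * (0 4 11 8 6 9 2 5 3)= (0 4 11 8 6 9 2 13 5 3)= [4, 1, 13, 0, 11, 3, 9, 7, 6, 2, 10, 8, 12, 5]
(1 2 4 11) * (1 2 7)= [0, 7, 4, 3, 11, 5, 6, 1, 8, 9, 10, 2]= (1 7)(2 4 11)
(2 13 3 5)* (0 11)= [11, 1, 13, 5, 4, 2, 6, 7, 8, 9, 10, 0, 12, 3]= (0 11)(2 13 3 5)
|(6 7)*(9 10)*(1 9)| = |(1 9 10)(6 7)| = 6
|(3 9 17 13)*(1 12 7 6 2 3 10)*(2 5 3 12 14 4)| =13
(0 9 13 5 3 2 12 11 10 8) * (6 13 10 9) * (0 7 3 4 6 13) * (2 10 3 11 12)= [13, 1, 2, 10, 6, 4, 0, 11, 7, 3, 8, 9, 12, 5]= (0 13 5 4 6)(3 10 8 7 11 9)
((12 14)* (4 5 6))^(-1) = ((4 5 6)(12 14))^(-1) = (4 6 5)(12 14)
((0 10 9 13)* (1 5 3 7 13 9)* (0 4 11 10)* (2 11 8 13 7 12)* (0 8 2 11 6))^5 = ((0 8 13 4 2 6)(1 5 3 12 11 10))^5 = (0 6 2 4 13 8)(1 10 11 12 3 5)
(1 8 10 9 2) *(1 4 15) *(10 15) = (1 8 15)(2 4 10 9) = [0, 8, 4, 3, 10, 5, 6, 7, 15, 2, 9, 11, 12, 13, 14, 1]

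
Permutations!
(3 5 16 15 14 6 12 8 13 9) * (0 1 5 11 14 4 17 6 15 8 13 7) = [1, 5, 2, 11, 17, 16, 12, 0, 7, 3, 10, 14, 13, 9, 15, 4, 8, 6] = (0 1 5 16 8 7)(3 11 14 15 4 17 6 12 13 9)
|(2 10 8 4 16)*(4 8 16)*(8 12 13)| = 3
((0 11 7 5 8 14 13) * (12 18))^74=(18)(0 8 11 14 7 13 5)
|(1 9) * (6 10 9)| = 4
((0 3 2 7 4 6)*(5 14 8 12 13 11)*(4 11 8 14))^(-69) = ((14)(0 3 2 7 11 5 4 6)(8 12 13))^(-69) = (14)(0 7 4 3 11 6 2 5)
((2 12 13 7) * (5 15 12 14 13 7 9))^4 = ((2 14 13 9 5 15 12 7))^4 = (2 5)(7 9)(12 13)(14 15)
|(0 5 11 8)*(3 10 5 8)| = 4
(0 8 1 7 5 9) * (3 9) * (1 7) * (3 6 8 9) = (0 9)(5 6 8 7) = [9, 1, 2, 3, 4, 6, 8, 5, 7, 0]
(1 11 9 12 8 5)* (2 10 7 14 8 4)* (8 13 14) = [0, 11, 10, 3, 2, 1, 6, 8, 5, 12, 7, 9, 4, 14, 13] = (1 11 9 12 4 2 10 7 8 5)(13 14)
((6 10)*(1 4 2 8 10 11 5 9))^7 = (1 5 6 8 4 9 11 10 2)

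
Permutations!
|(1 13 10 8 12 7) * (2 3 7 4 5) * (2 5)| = 9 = |(1 13 10 8 12 4 2 3 7)|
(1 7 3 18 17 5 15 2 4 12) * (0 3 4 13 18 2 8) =(0 3 2 13 18 17 5 15 8)(1 7 4 12) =[3, 7, 13, 2, 12, 15, 6, 4, 0, 9, 10, 11, 1, 18, 14, 8, 16, 5, 17]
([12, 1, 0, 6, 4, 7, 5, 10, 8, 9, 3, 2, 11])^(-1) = (0 2 11 12)(3 10 7 5 6)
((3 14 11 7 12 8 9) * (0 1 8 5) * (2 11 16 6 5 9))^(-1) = ((0 1 8 2 11 7 12 9 3 14 16 6 5))^(-1) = (0 5 6 16 14 3 9 12 7 11 2 8 1)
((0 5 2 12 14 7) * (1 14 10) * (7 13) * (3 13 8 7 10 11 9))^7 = ((0 5 2 12 11 9 3 13 10 1 14 8 7))^7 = (0 13 5 10 2 1 12 14 11 8 9 7 3)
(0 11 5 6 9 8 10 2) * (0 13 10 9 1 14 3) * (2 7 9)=(0 11 5 6 1 14 3)(2 13 10 7 9 8)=[11, 14, 13, 0, 4, 6, 1, 9, 2, 8, 7, 5, 12, 10, 3]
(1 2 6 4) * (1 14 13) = (1 2 6 4 14 13) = [0, 2, 6, 3, 14, 5, 4, 7, 8, 9, 10, 11, 12, 1, 13]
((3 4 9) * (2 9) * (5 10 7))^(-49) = (2 4 3 9)(5 7 10)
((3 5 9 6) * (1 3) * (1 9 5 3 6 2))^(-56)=((1 6 9 2))^(-56)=(9)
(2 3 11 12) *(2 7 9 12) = (2 3 11)(7 9 12) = [0, 1, 3, 11, 4, 5, 6, 9, 8, 12, 10, 2, 7]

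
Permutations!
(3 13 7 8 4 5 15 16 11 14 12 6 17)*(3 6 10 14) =(3 13 7 8 4 5 15 16 11)(6 17)(10 14 12) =[0, 1, 2, 13, 5, 15, 17, 8, 4, 9, 14, 3, 10, 7, 12, 16, 11, 6]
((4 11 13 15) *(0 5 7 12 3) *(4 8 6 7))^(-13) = ((0 5 4 11 13 15 8 6 7 12 3))^(-13) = (0 12 6 15 11 5 3 7 8 13 4)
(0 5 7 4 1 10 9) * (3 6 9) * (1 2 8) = [5, 10, 8, 6, 2, 7, 9, 4, 1, 0, 3] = (0 5 7 4 2 8 1 10 3 6 9)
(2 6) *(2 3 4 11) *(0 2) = (0 2 6 3 4 11) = [2, 1, 6, 4, 11, 5, 3, 7, 8, 9, 10, 0]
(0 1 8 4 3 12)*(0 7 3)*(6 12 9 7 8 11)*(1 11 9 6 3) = (0 11 3 6 12 8 4)(1 9 7) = [11, 9, 2, 6, 0, 5, 12, 1, 4, 7, 10, 3, 8]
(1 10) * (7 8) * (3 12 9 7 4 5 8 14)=(1 10)(3 12 9 7 14)(4 5 8)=[0, 10, 2, 12, 5, 8, 6, 14, 4, 7, 1, 11, 9, 13, 3]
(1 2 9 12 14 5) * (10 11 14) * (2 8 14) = (1 8 14 5)(2 9 12 10 11) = [0, 8, 9, 3, 4, 1, 6, 7, 14, 12, 11, 2, 10, 13, 5]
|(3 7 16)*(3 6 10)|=5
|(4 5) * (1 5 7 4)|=|(1 5)(4 7)|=2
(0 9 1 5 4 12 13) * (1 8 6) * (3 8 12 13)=[9, 5, 2, 8, 13, 4, 1, 7, 6, 12, 10, 11, 3, 0]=(0 9 12 3 8 6 1 5 4 13)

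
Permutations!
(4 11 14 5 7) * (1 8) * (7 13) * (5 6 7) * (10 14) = (1 8)(4 11 10 14 6 7)(5 13) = [0, 8, 2, 3, 11, 13, 7, 4, 1, 9, 14, 10, 12, 5, 6]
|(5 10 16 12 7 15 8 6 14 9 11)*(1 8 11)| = 35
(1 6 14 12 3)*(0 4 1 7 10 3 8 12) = (0 4 1 6 14)(3 7 10)(8 12) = [4, 6, 2, 7, 1, 5, 14, 10, 12, 9, 3, 11, 8, 13, 0]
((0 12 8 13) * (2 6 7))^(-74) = (0 8)(2 6 7)(12 13)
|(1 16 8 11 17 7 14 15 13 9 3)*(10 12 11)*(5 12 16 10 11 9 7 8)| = 84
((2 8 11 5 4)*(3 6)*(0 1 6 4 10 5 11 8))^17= (11)(0 2 4 3 6 1)(5 10)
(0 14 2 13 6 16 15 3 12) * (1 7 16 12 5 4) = (0 14 2 13 6 12)(1 7 16 15 3 5 4) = [14, 7, 13, 5, 1, 4, 12, 16, 8, 9, 10, 11, 0, 6, 2, 3, 15]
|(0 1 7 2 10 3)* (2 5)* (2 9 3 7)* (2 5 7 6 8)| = |(0 1 5 9 3)(2 10 6 8)| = 20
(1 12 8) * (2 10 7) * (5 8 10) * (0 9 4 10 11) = (0 9 4 10 7 2 5 8 1 12 11) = [9, 12, 5, 3, 10, 8, 6, 2, 1, 4, 7, 0, 11]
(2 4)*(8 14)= [0, 1, 4, 3, 2, 5, 6, 7, 14, 9, 10, 11, 12, 13, 8]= (2 4)(8 14)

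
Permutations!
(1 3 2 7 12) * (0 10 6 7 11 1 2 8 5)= [10, 3, 11, 8, 4, 0, 7, 12, 5, 9, 6, 1, 2]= (0 10 6 7 12 2 11 1 3 8 5)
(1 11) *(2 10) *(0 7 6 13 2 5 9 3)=[7, 11, 10, 0, 4, 9, 13, 6, 8, 3, 5, 1, 12, 2]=(0 7 6 13 2 10 5 9 3)(1 11)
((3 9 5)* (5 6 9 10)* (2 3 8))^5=(10)(6 9)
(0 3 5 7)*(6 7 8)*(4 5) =(0 3 4 5 8 6 7) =[3, 1, 2, 4, 5, 8, 7, 0, 6]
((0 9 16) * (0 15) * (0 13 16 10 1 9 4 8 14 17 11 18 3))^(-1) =(0 3 18 11 17 14 8 4)(1 10 9)(13 15 16)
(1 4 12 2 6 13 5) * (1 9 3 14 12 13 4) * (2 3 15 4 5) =(2 6 5 9 15 4 13)(3 14 12) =[0, 1, 6, 14, 13, 9, 5, 7, 8, 15, 10, 11, 3, 2, 12, 4]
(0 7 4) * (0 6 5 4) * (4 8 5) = (0 7)(4 6)(5 8) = [7, 1, 2, 3, 6, 8, 4, 0, 5]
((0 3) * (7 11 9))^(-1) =(0 3)(7 9 11)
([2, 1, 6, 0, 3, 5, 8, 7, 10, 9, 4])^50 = (0 2 6 8 10 4 3)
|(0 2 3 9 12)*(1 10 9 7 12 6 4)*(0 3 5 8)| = 60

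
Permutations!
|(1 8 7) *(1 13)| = 4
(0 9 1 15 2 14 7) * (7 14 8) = (0 9 1 15 2 8 7) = [9, 15, 8, 3, 4, 5, 6, 0, 7, 1, 10, 11, 12, 13, 14, 2]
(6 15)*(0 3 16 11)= (0 3 16 11)(6 15)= [3, 1, 2, 16, 4, 5, 15, 7, 8, 9, 10, 0, 12, 13, 14, 6, 11]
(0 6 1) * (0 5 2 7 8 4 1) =(0 6)(1 5 2 7 8 4) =[6, 5, 7, 3, 1, 2, 0, 8, 4]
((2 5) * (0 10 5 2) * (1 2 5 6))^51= ((0 10 6 1 2 5))^51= (0 1)(2 10)(5 6)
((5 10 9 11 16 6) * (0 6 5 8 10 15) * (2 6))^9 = (0 15 5 16 11 9 10 8 6 2)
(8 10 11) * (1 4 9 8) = (1 4 9 8 10 11) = [0, 4, 2, 3, 9, 5, 6, 7, 10, 8, 11, 1]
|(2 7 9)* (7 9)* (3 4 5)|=6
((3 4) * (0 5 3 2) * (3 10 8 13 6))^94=(0 13 2 8 4 10 3 5 6)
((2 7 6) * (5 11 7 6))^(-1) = (2 6)(5 7 11)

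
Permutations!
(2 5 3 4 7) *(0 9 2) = (0 9 2 5 3 4 7) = [9, 1, 5, 4, 7, 3, 6, 0, 8, 2]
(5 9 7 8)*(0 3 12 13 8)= (0 3 12 13 8 5 9 7)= [3, 1, 2, 12, 4, 9, 6, 0, 5, 7, 10, 11, 13, 8]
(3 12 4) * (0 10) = [10, 1, 2, 12, 3, 5, 6, 7, 8, 9, 0, 11, 4] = (0 10)(3 12 4)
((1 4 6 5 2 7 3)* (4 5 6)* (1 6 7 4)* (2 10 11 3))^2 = ((1 5 10 11 3 6 7 2 4))^2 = (1 10 3 7 4 5 11 6 2)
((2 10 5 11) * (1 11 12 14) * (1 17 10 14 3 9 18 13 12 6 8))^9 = ((1 11 2 14 17 10 5 6 8)(3 9 18 13 12))^9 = (3 12 13 18 9)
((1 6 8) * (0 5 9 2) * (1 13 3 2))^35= (0 2 3 13 8 6 1 9 5)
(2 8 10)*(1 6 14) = (1 6 14)(2 8 10) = [0, 6, 8, 3, 4, 5, 14, 7, 10, 9, 2, 11, 12, 13, 1]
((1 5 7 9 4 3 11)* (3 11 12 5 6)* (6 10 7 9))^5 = (1 12)(3 11)(4 6)(5 10)(7 9)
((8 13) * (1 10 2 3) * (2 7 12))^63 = ((1 10 7 12 2 3)(8 13))^63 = (1 12)(2 10)(3 7)(8 13)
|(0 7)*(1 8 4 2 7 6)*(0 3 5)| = |(0 6 1 8 4 2 7 3 5)| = 9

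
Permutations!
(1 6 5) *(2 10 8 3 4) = (1 6 5)(2 10 8 3 4) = [0, 6, 10, 4, 2, 1, 5, 7, 3, 9, 8]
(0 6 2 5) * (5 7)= (0 6 2 7 5)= [6, 1, 7, 3, 4, 0, 2, 5]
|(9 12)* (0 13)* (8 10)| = |(0 13)(8 10)(9 12)| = 2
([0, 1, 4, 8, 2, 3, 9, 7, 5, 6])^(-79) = [0, 1, 4, 5, 2, 8, 9, 7, 3, 6]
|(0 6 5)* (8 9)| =6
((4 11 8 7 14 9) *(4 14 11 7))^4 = ((4 7 11 8)(9 14))^4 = (14)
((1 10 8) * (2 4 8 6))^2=(1 6 4)(2 8 10)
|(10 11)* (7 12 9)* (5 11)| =|(5 11 10)(7 12 9)| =3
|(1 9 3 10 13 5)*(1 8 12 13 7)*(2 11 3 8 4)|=12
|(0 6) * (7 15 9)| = 6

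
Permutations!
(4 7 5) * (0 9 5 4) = (0 9 5)(4 7) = [9, 1, 2, 3, 7, 0, 6, 4, 8, 5]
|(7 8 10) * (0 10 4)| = 5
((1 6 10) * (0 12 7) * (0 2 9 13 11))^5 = (0 13 2 12 11 9 7)(1 10 6)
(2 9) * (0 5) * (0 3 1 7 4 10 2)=(0 5 3 1 7 4 10 2 9)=[5, 7, 9, 1, 10, 3, 6, 4, 8, 0, 2]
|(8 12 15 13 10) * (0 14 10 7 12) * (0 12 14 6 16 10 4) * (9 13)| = 12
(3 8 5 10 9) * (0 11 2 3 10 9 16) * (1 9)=(0 11 2 3 8 5 1 9 10 16)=[11, 9, 3, 8, 4, 1, 6, 7, 5, 10, 16, 2, 12, 13, 14, 15, 0]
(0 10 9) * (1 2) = (0 10 9)(1 2) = [10, 2, 1, 3, 4, 5, 6, 7, 8, 0, 9]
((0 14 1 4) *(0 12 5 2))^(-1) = (0 2 5 12 4 1 14)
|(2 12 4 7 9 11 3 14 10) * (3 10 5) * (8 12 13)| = |(2 13 8 12 4 7 9 11 10)(3 14 5)| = 9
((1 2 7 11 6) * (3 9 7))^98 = (11)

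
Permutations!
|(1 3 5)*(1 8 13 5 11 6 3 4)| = 6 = |(1 4)(3 11 6)(5 8 13)|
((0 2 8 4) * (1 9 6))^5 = ((0 2 8 4)(1 9 6))^5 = (0 2 8 4)(1 6 9)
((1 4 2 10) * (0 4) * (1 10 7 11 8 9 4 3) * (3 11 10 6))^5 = ((0 11 8 9 4 2 7 10 6 3 1))^5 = (0 2 1 4 3 9 6 8 10 11 7)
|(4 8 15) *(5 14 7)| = |(4 8 15)(5 14 7)| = 3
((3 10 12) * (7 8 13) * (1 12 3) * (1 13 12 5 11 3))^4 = ((1 5 11 3 10)(7 8 12 13))^4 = (13)(1 10 3 11 5)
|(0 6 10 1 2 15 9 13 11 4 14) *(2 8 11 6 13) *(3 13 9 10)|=|(0 9 2 15 10 1 8 11 4 14)(3 13 6)|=30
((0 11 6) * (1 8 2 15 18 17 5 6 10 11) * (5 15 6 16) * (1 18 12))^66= ((0 18 17 15 12 1 8 2 6)(5 16)(10 11))^66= (0 15 8)(1 6 17)(2 18 12)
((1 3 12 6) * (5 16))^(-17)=(1 6 12 3)(5 16)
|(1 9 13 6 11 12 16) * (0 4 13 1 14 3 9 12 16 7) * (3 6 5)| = 36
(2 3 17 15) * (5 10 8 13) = (2 3 17 15)(5 10 8 13) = [0, 1, 3, 17, 4, 10, 6, 7, 13, 9, 8, 11, 12, 5, 14, 2, 16, 15]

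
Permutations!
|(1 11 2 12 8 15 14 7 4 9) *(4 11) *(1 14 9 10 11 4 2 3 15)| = 8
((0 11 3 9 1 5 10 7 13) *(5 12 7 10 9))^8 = (0 13 7 12 1 9 5 3 11)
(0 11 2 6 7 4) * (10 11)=[10, 1, 6, 3, 0, 5, 7, 4, 8, 9, 11, 2]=(0 10 11 2 6 7 4)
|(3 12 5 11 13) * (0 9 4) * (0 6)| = 20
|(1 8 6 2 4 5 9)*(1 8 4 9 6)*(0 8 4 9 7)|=|(0 8 1 9 4 5 6 2 7)|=9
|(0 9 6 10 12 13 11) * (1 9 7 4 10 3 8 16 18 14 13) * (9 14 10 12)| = |(0 7 4 12 1 14 13 11)(3 8 16 18 10 9 6)| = 56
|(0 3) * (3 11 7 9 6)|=6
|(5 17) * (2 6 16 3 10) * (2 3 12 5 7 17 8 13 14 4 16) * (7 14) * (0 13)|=|(0 13 7 17 14 4 16 12 5 8)(2 6)(3 10)|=10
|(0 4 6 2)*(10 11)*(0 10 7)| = 7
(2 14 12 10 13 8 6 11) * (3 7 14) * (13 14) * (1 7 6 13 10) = (1 7 10 14 12)(2 3 6 11)(8 13) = [0, 7, 3, 6, 4, 5, 11, 10, 13, 9, 14, 2, 1, 8, 12]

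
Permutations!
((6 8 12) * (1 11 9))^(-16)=(1 9 11)(6 12 8)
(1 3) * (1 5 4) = (1 3 5 4) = [0, 3, 2, 5, 1, 4]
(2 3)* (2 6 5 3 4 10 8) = (2 4 10 8)(3 6 5) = [0, 1, 4, 6, 10, 3, 5, 7, 2, 9, 8]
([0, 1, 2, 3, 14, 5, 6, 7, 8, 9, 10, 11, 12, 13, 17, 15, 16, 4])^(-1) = [0, 1, 2, 3, 17, 5, 6, 7, 8, 9, 10, 11, 12, 13, 4, 15, 16, 14]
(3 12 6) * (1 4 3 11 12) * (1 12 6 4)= [0, 1, 2, 12, 3, 5, 11, 7, 8, 9, 10, 6, 4]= (3 12 4)(6 11)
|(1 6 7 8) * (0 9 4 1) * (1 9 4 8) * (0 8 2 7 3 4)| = 7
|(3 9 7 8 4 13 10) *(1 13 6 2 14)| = |(1 13 10 3 9 7 8 4 6 2 14)| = 11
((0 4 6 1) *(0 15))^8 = (0 1 4 15 6)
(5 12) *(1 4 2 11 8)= [0, 4, 11, 3, 2, 12, 6, 7, 1, 9, 10, 8, 5]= (1 4 2 11 8)(5 12)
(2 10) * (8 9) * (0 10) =[10, 1, 0, 3, 4, 5, 6, 7, 9, 8, 2] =(0 10 2)(8 9)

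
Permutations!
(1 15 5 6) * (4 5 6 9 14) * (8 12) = (1 15 6)(4 5 9 14)(8 12) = [0, 15, 2, 3, 5, 9, 1, 7, 12, 14, 10, 11, 8, 13, 4, 6]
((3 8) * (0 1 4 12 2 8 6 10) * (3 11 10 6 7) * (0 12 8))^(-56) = ((0 1 4 8 11 10 12 2)(3 7))^(-56) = (12)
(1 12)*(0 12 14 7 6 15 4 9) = (0 12 1 14 7 6 15 4 9) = [12, 14, 2, 3, 9, 5, 15, 6, 8, 0, 10, 11, 1, 13, 7, 4]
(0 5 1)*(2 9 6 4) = (0 5 1)(2 9 6 4) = [5, 0, 9, 3, 2, 1, 4, 7, 8, 6]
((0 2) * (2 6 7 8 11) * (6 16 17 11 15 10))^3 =(0 11 16 2 17)(6 15 7 10 8)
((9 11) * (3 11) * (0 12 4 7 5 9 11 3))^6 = ((0 12 4 7 5 9))^6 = (12)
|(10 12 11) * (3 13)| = 6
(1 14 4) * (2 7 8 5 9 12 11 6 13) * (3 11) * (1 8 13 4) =[0, 14, 7, 11, 8, 9, 4, 13, 5, 12, 10, 6, 3, 2, 1] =(1 14)(2 7 13)(3 11 6 4 8 5 9 12)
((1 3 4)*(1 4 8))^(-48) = ((1 3 8))^(-48) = (8)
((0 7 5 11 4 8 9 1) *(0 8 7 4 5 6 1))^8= (11)(0 4 7 6 1 8 9)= ((0 4 7 6 1 8 9)(5 11))^8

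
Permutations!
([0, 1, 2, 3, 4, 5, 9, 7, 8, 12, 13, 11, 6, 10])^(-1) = (6 12 9)(10 13)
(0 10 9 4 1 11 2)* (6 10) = (0 6 10 9 4 1 11 2) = [6, 11, 0, 3, 1, 5, 10, 7, 8, 4, 9, 2]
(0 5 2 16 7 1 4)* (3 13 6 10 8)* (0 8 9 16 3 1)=(0 5 2 3 13 6 10 9 16 7)(1 4 8)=[5, 4, 3, 13, 8, 2, 10, 0, 1, 16, 9, 11, 12, 6, 14, 15, 7]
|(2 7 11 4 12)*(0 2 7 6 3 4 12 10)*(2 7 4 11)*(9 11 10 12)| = |(0 7 2 6 3 10)(4 12)(9 11)| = 6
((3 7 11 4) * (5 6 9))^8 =(11)(5 9 6)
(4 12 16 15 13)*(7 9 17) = (4 12 16 15 13)(7 9 17) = [0, 1, 2, 3, 12, 5, 6, 9, 8, 17, 10, 11, 16, 4, 14, 13, 15, 7]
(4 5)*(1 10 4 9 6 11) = (1 10 4 5 9 6 11) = [0, 10, 2, 3, 5, 9, 11, 7, 8, 6, 4, 1]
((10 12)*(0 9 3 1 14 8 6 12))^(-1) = (0 10 12 6 8 14 1 3 9)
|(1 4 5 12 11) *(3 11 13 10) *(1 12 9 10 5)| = 14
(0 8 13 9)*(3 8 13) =(0 13 9)(3 8) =[13, 1, 2, 8, 4, 5, 6, 7, 3, 0, 10, 11, 12, 9]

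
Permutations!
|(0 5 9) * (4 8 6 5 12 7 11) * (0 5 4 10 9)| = |(0 12 7 11 10 9 5)(4 8 6)| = 21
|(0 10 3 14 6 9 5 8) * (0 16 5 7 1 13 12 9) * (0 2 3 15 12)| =24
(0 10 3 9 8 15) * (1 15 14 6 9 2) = (0 10 3 2 1 15)(6 9 8 14) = [10, 15, 1, 2, 4, 5, 9, 7, 14, 8, 3, 11, 12, 13, 6, 0]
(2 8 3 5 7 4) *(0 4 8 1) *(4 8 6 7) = [8, 0, 1, 5, 2, 4, 7, 6, 3] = (0 8 3 5 4 2 1)(6 7)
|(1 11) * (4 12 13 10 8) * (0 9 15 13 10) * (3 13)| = |(0 9 15 3 13)(1 11)(4 12 10 8)| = 20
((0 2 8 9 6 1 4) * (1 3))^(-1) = (0 4 1 3 6 9 8 2)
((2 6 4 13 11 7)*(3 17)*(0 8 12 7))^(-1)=((0 8 12 7 2 6 4 13 11)(3 17))^(-1)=(0 11 13 4 6 2 7 12 8)(3 17)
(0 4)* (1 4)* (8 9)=(0 1 4)(8 9)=[1, 4, 2, 3, 0, 5, 6, 7, 9, 8]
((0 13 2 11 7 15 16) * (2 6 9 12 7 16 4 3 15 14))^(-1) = (0 16 11 2 14 7 12 9 6 13)(3 4 15)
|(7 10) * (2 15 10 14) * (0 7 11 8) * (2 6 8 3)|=|(0 7 14 6 8)(2 15 10 11 3)|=5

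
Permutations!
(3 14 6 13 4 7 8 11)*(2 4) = (2 4 7 8 11 3 14 6 13) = [0, 1, 4, 14, 7, 5, 13, 8, 11, 9, 10, 3, 12, 2, 6]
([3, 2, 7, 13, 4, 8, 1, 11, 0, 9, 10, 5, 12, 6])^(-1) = (0 8 5 11 7 2 1 6 13 3)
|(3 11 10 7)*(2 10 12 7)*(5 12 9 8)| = 14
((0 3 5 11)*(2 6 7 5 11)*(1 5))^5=((0 3 11)(1 5 2 6 7))^5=(0 11 3)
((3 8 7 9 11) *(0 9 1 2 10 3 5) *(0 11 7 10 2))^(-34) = (11)(0 7)(1 9)(3 10 8)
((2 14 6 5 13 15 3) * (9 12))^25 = ((2 14 6 5 13 15 3)(9 12))^25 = (2 13 14 15 6 3 5)(9 12)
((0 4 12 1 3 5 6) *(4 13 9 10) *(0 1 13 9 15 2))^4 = ((0 9 10 4 12 13 15 2)(1 3 5 6))^4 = (0 12)(2 4)(9 13)(10 15)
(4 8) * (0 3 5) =[3, 1, 2, 5, 8, 0, 6, 7, 4] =(0 3 5)(4 8)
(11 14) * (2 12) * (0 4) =(0 4)(2 12)(11 14) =[4, 1, 12, 3, 0, 5, 6, 7, 8, 9, 10, 14, 2, 13, 11]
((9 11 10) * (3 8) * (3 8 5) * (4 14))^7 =(3 5)(4 14)(9 11 10)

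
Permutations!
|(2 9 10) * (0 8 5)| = |(0 8 5)(2 9 10)| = 3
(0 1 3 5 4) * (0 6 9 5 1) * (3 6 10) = (1 6 9 5 4 10 3) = [0, 6, 2, 1, 10, 4, 9, 7, 8, 5, 3]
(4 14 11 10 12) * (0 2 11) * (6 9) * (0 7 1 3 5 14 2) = (1 3 5 14 7)(2 11 10 12 4)(6 9) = [0, 3, 11, 5, 2, 14, 9, 1, 8, 6, 12, 10, 4, 13, 7]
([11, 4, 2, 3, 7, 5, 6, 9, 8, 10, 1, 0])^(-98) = (11)(1 7 10 4 9)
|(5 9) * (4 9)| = 3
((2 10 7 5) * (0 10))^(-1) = ((0 10 7 5 2))^(-1) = (0 2 5 7 10)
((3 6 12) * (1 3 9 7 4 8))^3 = (1 12 4 3 9 8 6 7) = ((1 3 6 12 9 7 4 8))^3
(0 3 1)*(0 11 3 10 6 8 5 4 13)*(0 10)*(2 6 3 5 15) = (1 11 5 4 13 10 3)(2 6 8 15) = [0, 11, 6, 1, 13, 4, 8, 7, 15, 9, 3, 5, 12, 10, 14, 2]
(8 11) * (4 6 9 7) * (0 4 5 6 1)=(0 4 1)(5 6 9 7)(8 11)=[4, 0, 2, 3, 1, 6, 9, 5, 11, 7, 10, 8]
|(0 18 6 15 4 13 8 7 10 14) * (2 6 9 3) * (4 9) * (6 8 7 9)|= 28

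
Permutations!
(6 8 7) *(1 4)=(1 4)(6 8 7)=[0, 4, 2, 3, 1, 5, 8, 6, 7]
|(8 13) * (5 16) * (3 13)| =6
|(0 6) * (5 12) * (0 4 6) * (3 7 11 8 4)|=|(3 7 11 8 4 6)(5 12)|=6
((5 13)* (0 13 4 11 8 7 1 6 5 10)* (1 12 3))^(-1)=((0 13 10)(1 6 5 4 11 8 7 12 3))^(-1)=(0 10 13)(1 3 12 7 8 11 4 5 6)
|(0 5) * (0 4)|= 3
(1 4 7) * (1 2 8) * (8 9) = (1 4 7 2 9 8) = [0, 4, 9, 3, 7, 5, 6, 2, 1, 8]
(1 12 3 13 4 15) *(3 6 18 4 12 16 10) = [0, 16, 2, 13, 15, 5, 18, 7, 8, 9, 3, 11, 6, 12, 14, 1, 10, 17, 4] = (1 16 10 3 13 12 6 18 4 15)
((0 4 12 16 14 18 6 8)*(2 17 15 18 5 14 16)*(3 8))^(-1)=(0 8 3 6 18 15 17 2 12 4)(5 14)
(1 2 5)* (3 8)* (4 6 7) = [0, 2, 5, 8, 6, 1, 7, 4, 3] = (1 2 5)(3 8)(4 6 7)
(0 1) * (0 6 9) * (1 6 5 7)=(0 6 9)(1 5 7)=[6, 5, 2, 3, 4, 7, 9, 1, 8, 0]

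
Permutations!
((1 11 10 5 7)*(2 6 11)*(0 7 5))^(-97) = (0 7 1 2 6 11 10)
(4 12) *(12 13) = [0, 1, 2, 3, 13, 5, 6, 7, 8, 9, 10, 11, 4, 12] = (4 13 12)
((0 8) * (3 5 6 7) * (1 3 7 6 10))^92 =(10)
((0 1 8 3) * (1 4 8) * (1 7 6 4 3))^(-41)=((0 3)(1 7 6 4 8))^(-41)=(0 3)(1 8 4 6 7)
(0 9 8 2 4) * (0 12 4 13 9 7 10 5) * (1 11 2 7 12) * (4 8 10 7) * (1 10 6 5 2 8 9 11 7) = (0 12 9 6 5)(1 7)(2 13 11 8 4 10) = [12, 7, 13, 3, 10, 0, 5, 1, 4, 6, 2, 8, 9, 11]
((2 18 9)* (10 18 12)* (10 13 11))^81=((2 12 13 11 10 18 9))^81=(2 10 12 18 13 9 11)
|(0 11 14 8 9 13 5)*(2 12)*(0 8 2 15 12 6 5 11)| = 8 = |(2 6 5 8 9 13 11 14)(12 15)|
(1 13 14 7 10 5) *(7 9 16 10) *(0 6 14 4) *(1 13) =(0 6 14 9 16 10 5 13 4) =[6, 1, 2, 3, 0, 13, 14, 7, 8, 16, 5, 11, 12, 4, 9, 15, 10]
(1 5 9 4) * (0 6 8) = [6, 5, 2, 3, 1, 9, 8, 7, 0, 4] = (0 6 8)(1 5 9 4)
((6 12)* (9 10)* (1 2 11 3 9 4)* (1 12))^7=(1 12 10 3 2 6 4 9 11)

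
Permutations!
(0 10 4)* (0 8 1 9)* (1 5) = (0 10 4 8 5 1 9) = [10, 9, 2, 3, 8, 1, 6, 7, 5, 0, 4]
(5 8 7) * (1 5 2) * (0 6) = (0 6)(1 5 8 7 2) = [6, 5, 1, 3, 4, 8, 0, 2, 7]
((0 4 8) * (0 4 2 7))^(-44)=((0 2 7)(4 8))^(-44)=(8)(0 2 7)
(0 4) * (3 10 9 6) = (0 4)(3 10 9 6) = [4, 1, 2, 10, 0, 5, 3, 7, 8, 6, 9]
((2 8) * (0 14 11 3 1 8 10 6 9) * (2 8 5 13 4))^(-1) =((0 14 11 3 1 5 13 4 2 10 6 9))^(-1) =(0 9 6 10 2 4 13 5 1 3 11 14)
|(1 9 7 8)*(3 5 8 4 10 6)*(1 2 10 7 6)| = 8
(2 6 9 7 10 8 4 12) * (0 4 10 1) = (0 4 12 2 6 9 7 1)(8 10) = [4, 0, 6, 3, 12, 5, 9, 1, 10, 7, 8, 11, 2]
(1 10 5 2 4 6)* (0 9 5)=[9, 10, 4, 3, 6, 2, 1, 7, 8, 5, 0]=(0 9 5 2 4 6 1 10)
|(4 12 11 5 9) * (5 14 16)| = 7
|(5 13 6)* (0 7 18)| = |(0 7 18)(5 13 6)| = 3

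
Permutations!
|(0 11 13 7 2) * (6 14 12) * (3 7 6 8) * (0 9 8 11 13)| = 30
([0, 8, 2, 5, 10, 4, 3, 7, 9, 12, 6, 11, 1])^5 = [0, 8, 2, 3, 4, 5, 6, 7, 9, 12, 10, 11, 1]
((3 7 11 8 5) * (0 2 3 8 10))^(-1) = ((0 2 3 7 11 10)(5 8))^(-1) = (0 10 11 7 3 2)(5 8)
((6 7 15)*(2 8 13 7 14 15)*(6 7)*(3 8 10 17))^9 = (2 7 15 14 6 13 8 3 17 10) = ((2 10 17 3 8 13 6 14 15 7))^9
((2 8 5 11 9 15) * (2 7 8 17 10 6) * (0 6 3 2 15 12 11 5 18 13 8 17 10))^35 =(2 3 10)(8 13 18)(9 11 12)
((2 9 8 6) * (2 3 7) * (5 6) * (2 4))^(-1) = (2 4 7 3 6 5 8 9)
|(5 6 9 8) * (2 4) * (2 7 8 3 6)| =15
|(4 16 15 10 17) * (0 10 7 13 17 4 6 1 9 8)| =|(0 10 4 16 15 7 13 17 6 1 9 8)| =12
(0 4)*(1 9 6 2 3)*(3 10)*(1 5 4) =(0 1 9 6 2 10 3 5 4) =[1, 9, 10, 5, 0, 4, 2, 7, 8, 6, 3]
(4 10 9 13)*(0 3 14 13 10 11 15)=(0 3 14 13 4 11 15)(9 10)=[3, 1, 2, 14, 11, 5, 6, 7, 8, 10, 9, 15, 12, 4, 13, 0]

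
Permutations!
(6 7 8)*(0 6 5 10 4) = (0 6 7 8 5 10 4) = [6, 1, 2, 3, 0, 10, 7, 8, 5, 9, 4]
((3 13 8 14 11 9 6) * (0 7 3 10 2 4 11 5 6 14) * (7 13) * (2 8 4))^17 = (0 6 9 13 10 14 4 8 5 11)(3 7)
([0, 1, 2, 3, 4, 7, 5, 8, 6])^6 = (5 8)(6 7)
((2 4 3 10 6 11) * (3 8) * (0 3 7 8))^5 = (0 2 6 3 4 11 10)(7 8)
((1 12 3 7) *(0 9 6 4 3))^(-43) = ((0 9 6 4 3 7 1 12))^(-43) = (0 7 6 12 3 9 1 4)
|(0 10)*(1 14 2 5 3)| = 10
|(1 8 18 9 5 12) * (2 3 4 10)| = 12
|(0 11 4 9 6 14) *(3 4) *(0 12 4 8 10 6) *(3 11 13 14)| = 12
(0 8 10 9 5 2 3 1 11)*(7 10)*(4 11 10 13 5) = (0 8 7 13 5 2 3 1 10 9 4 11) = [8, 10, 3, 1, 11, 2, 6, 13, 7, 4, 9, 0, 12, 5]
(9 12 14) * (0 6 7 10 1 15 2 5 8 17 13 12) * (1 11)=(0 6 7 10 11 1 15 2 5 8 17 13 12 14 9)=[6, 15, 5, 3, 4, 8, 7, 10, 17, 0, 11, 1, 14, 12, 9, 2, 16, 13]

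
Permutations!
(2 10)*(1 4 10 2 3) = (1 4 10 3) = [0, 4, 2, 1, 10, 5, 6, 7, 8, 9, 3]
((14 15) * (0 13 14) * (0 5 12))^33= ((0 13 14 15 5 12))^33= (0 15)(5 13)(12 14)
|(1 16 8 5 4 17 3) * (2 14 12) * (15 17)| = |(1 16 8 5 4 15 17 3)(2 14 12)| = 24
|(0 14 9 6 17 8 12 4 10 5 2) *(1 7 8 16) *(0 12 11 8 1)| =|(0 14 9 6 17 16)(1 7)(2 12 4 10 5)(8 11)| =30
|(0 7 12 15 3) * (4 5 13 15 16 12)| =|(0 7 4 5 13 15 3)(12 16)| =14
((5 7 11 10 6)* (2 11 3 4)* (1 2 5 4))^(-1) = ((1 2 11 10 6 4 5 7 3))^(-1) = (1 3 7 5 4 6 10 11 2)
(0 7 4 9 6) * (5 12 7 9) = [9, 1, 2, 3, 5, 12, 0, 4, 8, 6, 10, 11, 7] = (0 9 6)(4 5 12 7)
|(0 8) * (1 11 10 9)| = 4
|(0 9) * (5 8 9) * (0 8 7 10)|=4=|(0 5 7 10)(8 9)|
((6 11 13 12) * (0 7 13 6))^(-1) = ((0 7 13 12)(6 11))^(-1) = (0 12 13 7)(6 11)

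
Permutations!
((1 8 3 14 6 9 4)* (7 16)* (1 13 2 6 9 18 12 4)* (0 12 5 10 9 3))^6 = ((0 12 4 13 2 6 18 5 10 9 1 8)(3 14)(7 16))^6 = (0 18)(1 2)(4 10)(5 12)(6 8)(9 13)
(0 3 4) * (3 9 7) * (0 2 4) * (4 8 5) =(0 9 7 3)(2 8 5 4) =[9, 1, 8, 0, 2, 4, 6, 3, 5, 7]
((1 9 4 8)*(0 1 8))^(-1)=(0 4 9 1)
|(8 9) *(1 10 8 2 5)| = |(1 10 8 9 2 5)| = 6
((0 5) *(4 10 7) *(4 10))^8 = (10) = ((0 5)(7 10))^8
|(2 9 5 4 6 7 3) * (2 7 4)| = 6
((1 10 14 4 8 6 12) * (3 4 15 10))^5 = (1 12 6 8 4 3)(10 15 14)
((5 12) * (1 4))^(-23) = ((1 4)(5 12))^(-23) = (1 4)(5 12)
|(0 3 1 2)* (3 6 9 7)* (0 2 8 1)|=|(0 6 9 7 3)(1 8)|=10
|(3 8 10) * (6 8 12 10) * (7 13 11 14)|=12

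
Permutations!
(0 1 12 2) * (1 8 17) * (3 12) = (0 8 17 1 3 12 2) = [8, 3, 0, 12, 4, 5, 6, 7, 17, 9, 10, 11, 2, 13, 14, 15, 16, 1]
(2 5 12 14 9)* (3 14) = (2 5 12 3 14 9) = [0, 1, 5, 14, 4, 12, 6, 7, 8, 2, 10, 11, 3, 13, 9]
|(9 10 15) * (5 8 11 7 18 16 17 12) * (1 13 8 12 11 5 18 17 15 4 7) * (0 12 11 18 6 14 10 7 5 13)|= |(0 12 6 14 10 4 5 11 1)(7 17 18 16 15 9)(8 13)|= 18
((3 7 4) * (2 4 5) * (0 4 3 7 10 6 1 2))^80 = (10)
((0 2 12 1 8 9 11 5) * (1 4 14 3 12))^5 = ((0 2 1 8 9 11 5)(3 12 4 14))^5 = (0 11 8 2 5 9 1)(3 12 4 14)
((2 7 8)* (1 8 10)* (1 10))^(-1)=(10)(1 7 2 8)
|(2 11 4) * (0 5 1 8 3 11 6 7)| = |(0 5 1 8 3 11 4 2 6 7)| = 10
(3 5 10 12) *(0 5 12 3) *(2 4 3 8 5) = (0 2 4 3 12)(5 10 8) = [2, 1, 4, 12, 3, 10, 6, 7, 5, 9, 8, 11, 0]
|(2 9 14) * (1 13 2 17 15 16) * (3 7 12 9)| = |(1 13 2 3 7 12 9 14 17 15 16)| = 11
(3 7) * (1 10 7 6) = (1 10 7 3 6) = [0, 10, 2, 6, 4, 5, 1, 3, 8, 9, 7]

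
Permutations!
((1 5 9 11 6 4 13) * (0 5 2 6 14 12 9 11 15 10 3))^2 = (0 11 12 15 3 5 14 9 10)(1 6 13 2 4)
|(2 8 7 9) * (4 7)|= |(2 8 4 7 9)|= 5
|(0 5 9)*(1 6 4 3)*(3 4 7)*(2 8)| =|(0 5 9)(1 6 7 3)(2 8)| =12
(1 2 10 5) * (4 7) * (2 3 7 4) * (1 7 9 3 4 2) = (1 4 2 10 5 7)(3 9) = [0, 4, 10, 9, 2, 7, 6, 1, 8, 3, 5]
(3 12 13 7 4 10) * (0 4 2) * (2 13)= (0 4 10 3 12 2)(7 13)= [4, 1, 0, 12, 10, 5, 6, 13, 8, 9, 3, 11, 2, 7]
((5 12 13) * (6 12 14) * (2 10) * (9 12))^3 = (2 10)(5 9)(6 13)(12 14)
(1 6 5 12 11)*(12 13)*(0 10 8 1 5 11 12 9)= (0 10 8 1 6 11 5 13 9)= [10, 6, 2, 3, 4, 13, 11, 7, 1, 0, 8, 5, 12, 9]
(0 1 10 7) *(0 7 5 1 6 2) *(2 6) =[2, 10, 0, 3, 4, 1, 6, 7, 8, 9, 5] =(0 2)(1 10 5)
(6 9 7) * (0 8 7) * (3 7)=[8, 1, 2, 7, 4, 5, 9, 6, 3, 0]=(0 8 3 7 6 9)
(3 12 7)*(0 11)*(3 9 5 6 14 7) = (0 11)(3 12)(5 6 14 7 9) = [11, 1, 2, 12, 4, 6, 14, 9, 8, 5, 10, 0, 3, 13, 7]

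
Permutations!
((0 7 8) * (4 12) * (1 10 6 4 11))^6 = (12)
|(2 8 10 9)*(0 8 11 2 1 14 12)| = |(0 8 10 9 1 14 12)(2 11)| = 14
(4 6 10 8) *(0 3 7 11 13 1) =[3, 0, 2, 7, 6, 5, 10, 11, 4, 9, 8, 13, 12, 1] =(0 3 7 11 13 1)(4 6 10 8)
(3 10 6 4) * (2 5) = (2 5)(3 10 6 4) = [0, 1, 5, 10, 3, 2, 4, 7, 8, 9, 6]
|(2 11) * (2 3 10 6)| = 5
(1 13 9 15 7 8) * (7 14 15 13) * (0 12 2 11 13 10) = [12, 7, 11, 3, 4, 5, 6, 8, 1, 10, 0, 13, 2, 9, 15, 14] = (0 12 2 11 13 9 10)(1 7 8)(14 15)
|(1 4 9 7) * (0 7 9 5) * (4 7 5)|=|(9)(0 5)(1 7)|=2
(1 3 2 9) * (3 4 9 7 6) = (1 4 9)(2 7 6 3) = [0, 4, 7, 2, 9, 5, 3, 6, 8, 1]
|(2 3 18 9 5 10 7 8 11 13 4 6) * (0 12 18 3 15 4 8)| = 84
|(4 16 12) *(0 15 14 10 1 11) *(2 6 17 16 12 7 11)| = |(0 15 14 10 1 2 6 17 16 7 11)(4 12)| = 22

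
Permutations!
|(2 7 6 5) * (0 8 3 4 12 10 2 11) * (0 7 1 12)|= |(0 8 3 4)(1 12 10 2)(5 11 7 6)|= 4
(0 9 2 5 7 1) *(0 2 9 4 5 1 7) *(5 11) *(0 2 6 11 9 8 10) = (0 4 9 8 10)(1 6 11 5 2) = [4, 6, 1, 3, 9, 2, 11, 7, 10, 8, 0, 5]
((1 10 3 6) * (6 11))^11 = (1 10 3 11 6)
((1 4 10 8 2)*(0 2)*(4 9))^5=(0 10 9 2 8 4 1)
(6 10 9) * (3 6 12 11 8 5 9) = (3 6 10)(5 9 12 11 8) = [0, 1, 2, 6, 4, 9, 10, 7, 5, 12, 3, 8, 11]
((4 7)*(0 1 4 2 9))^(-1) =((0 1 4 7 2 9))^(-1) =(0 9 2 7 4 1)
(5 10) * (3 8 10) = (3 8 10 5) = [0, 1, 2, 8, 4, 3, 6, 7, 10, 9, 5]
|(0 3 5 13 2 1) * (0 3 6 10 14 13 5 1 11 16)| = 8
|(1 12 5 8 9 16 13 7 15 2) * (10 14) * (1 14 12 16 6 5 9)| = 13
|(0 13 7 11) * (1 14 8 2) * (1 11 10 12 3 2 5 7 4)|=|(0 13 4 1 14 8 5 7 10 12 3 2 11)|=13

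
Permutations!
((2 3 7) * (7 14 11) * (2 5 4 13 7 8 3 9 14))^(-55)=((2 9 14 11 8 3)(4 13 7 5))^(-55)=(2 3 8 11 14 9)(4 13 7 5)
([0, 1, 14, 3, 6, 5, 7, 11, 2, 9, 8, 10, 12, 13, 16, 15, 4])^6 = [0, 1, 11, 3, 2, 5, 14, 16, 7, 9, 6, 4, 12, 13, 10, 15, 8]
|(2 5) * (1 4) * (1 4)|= |(2 5)|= 2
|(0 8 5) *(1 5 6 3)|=6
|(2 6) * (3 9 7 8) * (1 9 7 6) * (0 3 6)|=8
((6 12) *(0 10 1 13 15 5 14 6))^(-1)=((0 10 1 13 15 5 14 6 12))^(-1)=(0 12 6 14 5 15 13 1 10)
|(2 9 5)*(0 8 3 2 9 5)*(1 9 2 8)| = 6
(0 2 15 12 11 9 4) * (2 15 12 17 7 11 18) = (0 15 17 7 11 9 4)(2 12 18) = [15, 1, 12, 3, 0, 5, 6, 11, 8, 4, 10, 9, 18, 13, 14, 17, 16, 7, 2]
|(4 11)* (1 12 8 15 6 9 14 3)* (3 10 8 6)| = 18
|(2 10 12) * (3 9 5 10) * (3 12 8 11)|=6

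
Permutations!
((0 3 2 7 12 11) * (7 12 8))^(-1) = (0 11 12 2 3)(7 8) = ((0 3 2 12 11)(7 8))^(-1)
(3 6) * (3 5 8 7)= (3 6 5 8 7)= [0, 1, 2, 6, 4, 8, 5, 3, 7]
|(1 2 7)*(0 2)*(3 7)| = |(0 2 3 7 1)| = 5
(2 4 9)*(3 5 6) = (2 4 9)(3 5 6) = [0, 1, 4, 5, 9, 6, 3, 7, 8, 2]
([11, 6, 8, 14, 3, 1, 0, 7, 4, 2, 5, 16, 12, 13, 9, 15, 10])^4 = [5, 16, 14, 8, 2, 11, 10, 7, 9, 3, 0, 1, 12, 13, 4, 15, 6]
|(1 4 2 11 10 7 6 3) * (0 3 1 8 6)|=10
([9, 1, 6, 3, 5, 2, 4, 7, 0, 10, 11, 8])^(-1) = [8, 1, 5, 3, 6, 4, 2, 7, 11, 0, 9, 10]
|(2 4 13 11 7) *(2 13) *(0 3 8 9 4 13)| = |(0 3 8 9 4 2 13 11 7)| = 9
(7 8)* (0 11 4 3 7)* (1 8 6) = (0 11 4 3 7 6 1 8) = [11, 8, 2, 7, 3, 5, 1, 6, 0, 9, 10, 4]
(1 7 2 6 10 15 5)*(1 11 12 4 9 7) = (2 6 10 15 5 11 12 4 9 7) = [0, 1, 6, 3, 9, 11, 10, 2, 8, 7, 15, 12, 4, 13, 14, 5]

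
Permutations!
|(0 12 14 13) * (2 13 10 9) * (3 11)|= |(0 12 14 10 9 2 13)(3 11)|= 14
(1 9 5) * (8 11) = (1 9 5)(8 11) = [0, 9, 2, 3, 4, 1, 6, 7, 11, 5, 10, 8]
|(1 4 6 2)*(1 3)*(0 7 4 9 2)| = |(0 7 4 6)(1 9 2 3)| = 4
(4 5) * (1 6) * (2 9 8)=(1 6)(2 9 8)(4 5)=[0, 6, 9, 3, 5, 4, 1, 7, 2, 8]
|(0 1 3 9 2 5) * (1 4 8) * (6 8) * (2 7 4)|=21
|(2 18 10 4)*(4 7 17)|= |(2 18 10 7 17 4)|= 6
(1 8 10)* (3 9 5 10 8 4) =(1 4 3 9 5 10) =[0, 4, 2, 9, 3, 10, 6, 7, 8, 5, 1]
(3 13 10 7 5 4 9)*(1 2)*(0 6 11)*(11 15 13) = (0 6 15 13 10 7 5 4 9 3 11)(1 2) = [6, 2, 1, 11, 9, 4, 15, 5, 8, 3, 7, 0, 12, 10, 14, 13]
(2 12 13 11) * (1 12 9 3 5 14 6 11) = (1 12 13)(2 9 3 5 14 6 11) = [0, 12, 9, 5, 4, 14, 11, 7, 8, 3, 10, 2, 13, 1, 6]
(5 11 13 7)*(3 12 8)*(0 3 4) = [3, 1, 2, 12, 0, 11, 6, 5, 4, 9, 10, 13, 8, 7] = (0 3 12 8 4)(5 11 13 7)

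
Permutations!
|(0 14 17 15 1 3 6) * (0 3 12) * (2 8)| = 6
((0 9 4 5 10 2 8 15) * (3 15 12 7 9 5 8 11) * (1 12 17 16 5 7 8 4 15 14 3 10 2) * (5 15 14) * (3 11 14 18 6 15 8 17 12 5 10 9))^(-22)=(0 1 11 15 10 14 6 3 2 18 7 5 9)(8 17)(12 16)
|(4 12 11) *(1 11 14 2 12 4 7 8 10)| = |(1 11 7 8 10)(2 12 14)| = 15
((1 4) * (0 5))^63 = ((0 5)(1 4))^63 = (0 5)(1 4)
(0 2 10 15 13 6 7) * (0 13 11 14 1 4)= (0 2 10 15 11 14 1 4)(6 7 13)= [2, 4, 10, 3, 0, 5, 7, 13, 8, 9, 15, 14, 12, 6, 1, 11]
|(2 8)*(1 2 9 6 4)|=|(1 2 8 9 6 4)|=6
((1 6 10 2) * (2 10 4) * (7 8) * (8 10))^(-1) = ((1 6 4 2)(7 10 8))^(-1) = (1 2 4 6)(7 8 10)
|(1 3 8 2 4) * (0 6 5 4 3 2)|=8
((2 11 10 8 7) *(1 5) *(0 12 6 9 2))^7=(0 8 11 9 12 7 10 2 6)(1 5)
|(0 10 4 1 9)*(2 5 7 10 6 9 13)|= 21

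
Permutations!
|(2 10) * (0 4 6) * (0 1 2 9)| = |(0 4 6 1 2 10 9)| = 7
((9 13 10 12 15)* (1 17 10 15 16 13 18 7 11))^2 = (1 10 16 15 18 11 17 12 13 9 7)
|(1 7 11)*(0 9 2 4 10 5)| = 6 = |(0 9 2 4 10 5)(1 7 11)|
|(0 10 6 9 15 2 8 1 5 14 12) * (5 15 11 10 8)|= 8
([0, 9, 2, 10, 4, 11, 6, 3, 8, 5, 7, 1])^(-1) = (1 11 5 9)(3 7 10)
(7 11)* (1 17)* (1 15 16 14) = [0, 17, 2, 3, 4, 5, 6, 11, 8, 9, 10, 7, 12, 13, 1, 16, 14, 15] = (1 17 15 16 14)(7 11)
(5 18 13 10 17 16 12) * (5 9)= (5 18 13 10 17 16 12 9)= [0, 1, 2, 3, 4, 18, 6, 7, 8, 5, 17, 11, 9, 10, 14, 15, 12, 16, 13]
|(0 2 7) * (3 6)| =|(0 2 7)(3 6)| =6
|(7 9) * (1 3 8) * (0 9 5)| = |(0 9 7 5)(1 3 8)| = 12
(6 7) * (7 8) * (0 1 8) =(0 1 8 7 6) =[1, 8, 2, 3, 4, 5, 0, 6, 7]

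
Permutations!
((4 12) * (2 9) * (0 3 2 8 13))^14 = (0 2 8)(3 9 13)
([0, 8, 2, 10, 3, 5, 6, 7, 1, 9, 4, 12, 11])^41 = (1 8)(3 4 10)(11 12)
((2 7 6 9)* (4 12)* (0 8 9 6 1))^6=((0 8 9 2 7 1)(4 12))^6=(12)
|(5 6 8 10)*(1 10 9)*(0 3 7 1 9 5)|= 15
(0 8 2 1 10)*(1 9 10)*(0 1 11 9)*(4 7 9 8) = [4, 11, 0, 3, 7, 5, 6, 9, 2, 10, 1, 8] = (0 4 7 9 10 1 11 8 2)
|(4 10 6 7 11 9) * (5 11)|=|(4 10 6 7 5 11 9)|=7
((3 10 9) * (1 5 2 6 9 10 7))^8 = (10)(1 5 2 6 9 3 7)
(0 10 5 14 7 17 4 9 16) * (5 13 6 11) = (0 10 13 6 11 5 14 7 17 4 9 16) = [10, 1, 2, 3, 9, 14, 11, 17, 8, 16, 13, 5, 12, 6, 7, 15, 0, 4]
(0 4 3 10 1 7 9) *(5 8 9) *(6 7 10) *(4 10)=(0 10 1 4 3 6 7 5 8 9)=[10, 4, 2, 6, 3, 8, 7, 5, 9, 0, 1]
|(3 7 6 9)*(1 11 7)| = 6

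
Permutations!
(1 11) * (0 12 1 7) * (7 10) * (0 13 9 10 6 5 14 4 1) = [12, 11, 2, 3, 1, 14, 5, 13, 8, 10, 7, 6, 0, 9, 4] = (0 12)(1 11 6 5 14 4)(7 13 9 10)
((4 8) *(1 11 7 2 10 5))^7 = ((1 11 7 2 10 5)(4 8))^7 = (1 11 7 2 10 5)(4 8)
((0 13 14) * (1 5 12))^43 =(0 13 14)(1 5 12)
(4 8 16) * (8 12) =(4 12 8 16) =[0, 1, 2, 3, 12, 5, 6, 7, 16, 9, 10, 11, 8, 13, 14, 15, 4]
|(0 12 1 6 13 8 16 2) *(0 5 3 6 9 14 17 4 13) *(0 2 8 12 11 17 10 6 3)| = 26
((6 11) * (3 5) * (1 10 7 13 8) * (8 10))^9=((1 8)(3 5)(6 11)(7 13 10))^9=(13)(1 8)(3 5)(6 11)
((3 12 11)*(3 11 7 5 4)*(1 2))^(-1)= ((1 2)(3 12 7 5 4))^(-1)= (1 2)(3 4 5 7 12)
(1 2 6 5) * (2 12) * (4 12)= (1 4 12 2 6 5)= [0, 4, 6, 3, 12, 1, 5, 7, 8, 9, 10, 11, 2]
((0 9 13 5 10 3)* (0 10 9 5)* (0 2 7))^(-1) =((0 5 9 13 2 7)(3 10))^(-1) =(0 7 2 13 9 5)(3 10)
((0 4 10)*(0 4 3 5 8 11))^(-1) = (0 11 8 5 3)(4 10)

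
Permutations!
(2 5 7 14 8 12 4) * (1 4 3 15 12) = (1 4 2 5 7 14 8)(3 15 12) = [0, 4, 5, 15, 2, 7, 6, 14, 1, 9, 10, 11, 3, 13, 8, 12]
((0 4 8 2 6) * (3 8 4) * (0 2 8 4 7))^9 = (8)(0 3 4 7)(2 6)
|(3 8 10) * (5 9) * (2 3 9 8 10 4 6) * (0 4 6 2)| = 9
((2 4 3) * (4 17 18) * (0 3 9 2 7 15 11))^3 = ((0 3 7 15 11)(2 17 18 4 9))^3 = (0 15 3 11 7)(2 4 17 9 18)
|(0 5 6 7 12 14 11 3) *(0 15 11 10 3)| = |(0 5 6 7 12 14 10 3 15 11)| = 10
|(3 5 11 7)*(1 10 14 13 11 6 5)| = |(1 10 14 13 11 7 3)(5 6)| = 14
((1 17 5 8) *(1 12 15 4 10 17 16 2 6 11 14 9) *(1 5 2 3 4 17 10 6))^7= ((1 16 3 4 6 11 14 9 5 8 12 15 17 2))^7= (1 9)(2 14)(3 8)(4 12)(5 16)(6 15)(11 17)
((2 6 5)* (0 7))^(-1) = ((0 7)(2 6 5))^(-1) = (0 7)(2 5 6)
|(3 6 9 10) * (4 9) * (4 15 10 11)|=12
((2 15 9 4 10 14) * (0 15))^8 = (0 15 9 4 10 14 2)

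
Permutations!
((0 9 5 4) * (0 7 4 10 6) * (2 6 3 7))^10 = ((0 9 5 10 3 7 4 2 6))^10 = (0 9 5 10 3 7 4 2 6)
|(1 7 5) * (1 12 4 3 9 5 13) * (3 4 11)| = 15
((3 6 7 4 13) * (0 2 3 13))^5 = (13)(0 4 7 6 3 2)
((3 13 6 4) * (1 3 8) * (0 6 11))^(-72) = (13)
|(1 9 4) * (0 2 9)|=5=|(0 2 9 4 1)|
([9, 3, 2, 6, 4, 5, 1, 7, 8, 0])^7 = [9, 3, 2, 6, 4, 5, 1, 7, 8, 0]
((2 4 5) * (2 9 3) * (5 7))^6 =(9)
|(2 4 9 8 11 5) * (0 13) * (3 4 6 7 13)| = |(0 3 4 9 8 11 5 2 6 7 13)| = 11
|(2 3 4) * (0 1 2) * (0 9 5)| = |(0 1 2 3 4 9 5)| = 7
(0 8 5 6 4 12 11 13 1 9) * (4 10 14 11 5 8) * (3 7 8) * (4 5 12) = (0 5 6 10 14 11 13 1 9)(3 7 8) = [5, 9, 2, 7, 4, 6, 10, 8, 3, 0, 14, 13, 12, 1, 11]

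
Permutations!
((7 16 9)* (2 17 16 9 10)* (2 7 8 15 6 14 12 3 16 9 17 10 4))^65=((2 10 7 17 9 8 15 6 14 12 3 16 4))^65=(17)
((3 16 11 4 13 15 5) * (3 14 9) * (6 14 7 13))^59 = ((3 16 11 4 6 14 9)(5 7 13 15))^59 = (3 4 9 11 14 16 6)(5 15 13 7)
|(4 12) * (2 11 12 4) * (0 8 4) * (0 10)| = |(0 8 4 10)(2 11 12)| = 12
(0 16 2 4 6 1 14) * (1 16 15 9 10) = (0 15 9 10 1 14)(2 4 6 16) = [15, 14, 4, 3, 6, 5, 16, 7, 8, 10, 1, 11, 12, 13, 0, 9, 2]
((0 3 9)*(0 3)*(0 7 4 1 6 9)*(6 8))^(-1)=(0 3 9 6 8 1 4 7)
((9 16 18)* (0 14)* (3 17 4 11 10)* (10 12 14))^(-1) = (0 14 12 11 4 17 3 10)(9 18 16)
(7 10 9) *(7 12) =(7 10 9 12) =[0, 1, 2, 3, 4, 5, 6, 10, 8, 12, 9, 11, 7]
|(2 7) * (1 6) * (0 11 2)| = |(0 11 2 7)(1 6)| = 4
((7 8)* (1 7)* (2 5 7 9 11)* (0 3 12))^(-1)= ((0 3 12)(1 9 11 2 5 7 8))^(-1)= (0 12 3)(1 8 7 5 2 11 9)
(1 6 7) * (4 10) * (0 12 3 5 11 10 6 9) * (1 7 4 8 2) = (0 12 3 5 11 10 8 2 1 9)(4 6) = [12, 9, 1, 5, 6, 11, 4, 7, 2, 0, 8, 10, 3]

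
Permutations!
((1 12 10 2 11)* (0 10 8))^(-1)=(0 8 12 1 11 2 10)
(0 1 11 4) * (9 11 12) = (0 1 12 9 11 4) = [1, 12, 2, 3, 0, 5, 6, 7, 8, 11, 10, 4, 9]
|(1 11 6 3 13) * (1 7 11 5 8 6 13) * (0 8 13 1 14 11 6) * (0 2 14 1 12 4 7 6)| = |(0 8 2 14 11 12 4 7)(1 5 13 6 3)| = 40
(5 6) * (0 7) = [7, 1, 2, 3, 4, 6, 5, 0] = (0 7)(5 6)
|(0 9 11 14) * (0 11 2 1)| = 4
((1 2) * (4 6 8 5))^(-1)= (1 2)(4 5 8 6)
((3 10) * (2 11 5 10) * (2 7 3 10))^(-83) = ((2 11 5)(3 7))^(-83) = (2 11 5)(3 7)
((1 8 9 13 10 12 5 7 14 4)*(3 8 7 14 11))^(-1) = ((1 7 11 3 8 9 13 10 12 5 14 4))^(-1) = (1 4 14 5 12 10 13 9 8 3 11 7)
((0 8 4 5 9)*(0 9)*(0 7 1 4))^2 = (9)(1 5)(4 7)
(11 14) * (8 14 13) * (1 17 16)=[0, 17, 2, 3, 4, 5, 6, 7, 14, 9, 10, 13, 12, 8, 11, 15, 1, 16]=(1 17 16)(8 14 11 13)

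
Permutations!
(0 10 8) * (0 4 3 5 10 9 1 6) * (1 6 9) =(0 1 9 6)(3 5 10 8 4) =[1, 9, 2, 5, 3, 10, 0, 7, 4, 6, 8]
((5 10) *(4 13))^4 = ((4 13)(5 10))^4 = (13)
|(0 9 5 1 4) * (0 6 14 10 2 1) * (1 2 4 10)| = 15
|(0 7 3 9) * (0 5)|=|(0 7 3 9 5)|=5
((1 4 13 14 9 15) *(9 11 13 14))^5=((1 4 14 11 13 9 15))^5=(1 9 11 4 15 13 14)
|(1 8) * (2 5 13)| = |(1 8)(2 5 13)| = 6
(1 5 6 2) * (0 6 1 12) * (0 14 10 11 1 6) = (1 5 6 2 12 14 10 11) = [0, 5, 12, 3, 4, 6, 2, 7, 8, 9, 11, 1, 14, 13, 10]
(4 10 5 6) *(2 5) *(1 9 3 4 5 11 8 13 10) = (1 9 3 4)(2 11 8 13 10)(5 6) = [0, 9, 11, 4, 1, 6, 5, 7, 13, 3, 2, 8, 12, 10]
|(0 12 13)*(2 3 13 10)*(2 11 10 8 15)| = 14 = |(0 12 8 15 2 3 13)(10 11)|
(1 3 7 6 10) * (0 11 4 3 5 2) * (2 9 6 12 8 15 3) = [11, 5, 0, 7, 2, 9, 10, 12, 15, 6, 1, 4, 8, 13, 14, 3] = (0 11 4 2)(1 5 9 6 10)(3 7 12 8 15)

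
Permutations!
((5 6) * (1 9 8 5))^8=((1 9 8 5 6))^8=(1 5 9 6 8)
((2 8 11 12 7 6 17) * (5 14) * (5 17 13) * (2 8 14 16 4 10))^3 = (2 8 7 5 10 17 12 13 4 14 11 6 16)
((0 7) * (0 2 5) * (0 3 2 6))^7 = (0 7 6)(2 5 3)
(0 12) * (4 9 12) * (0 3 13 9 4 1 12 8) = [1, 12, 2, 13, 4, 5, 6, 7, 0, 8, 10, 11, 3, 9] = (0 1 12 3 13 9 8)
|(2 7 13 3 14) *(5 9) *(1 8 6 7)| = 8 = |(1 8 6 7 13 3 14 2)(5 9)|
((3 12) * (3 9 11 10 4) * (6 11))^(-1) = (3 4 10 11 6 9 12)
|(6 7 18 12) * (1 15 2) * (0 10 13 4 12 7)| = 6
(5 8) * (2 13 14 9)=[0, 1, 13, 3, 4, 8, 6, 7, 5, 2, 10, 11, 12, 14, 9]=(2 13 14 9)(5 8)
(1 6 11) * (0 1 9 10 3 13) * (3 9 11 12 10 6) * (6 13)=(0 1 3 6 12 10 9 13)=[1, 3, 2, 6, 4, 5, 12, 7, 8, 13, 9, 11, 10, 0]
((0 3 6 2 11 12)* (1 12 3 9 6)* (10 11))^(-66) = (0 3 2)(1 10 9)(6 12 11)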